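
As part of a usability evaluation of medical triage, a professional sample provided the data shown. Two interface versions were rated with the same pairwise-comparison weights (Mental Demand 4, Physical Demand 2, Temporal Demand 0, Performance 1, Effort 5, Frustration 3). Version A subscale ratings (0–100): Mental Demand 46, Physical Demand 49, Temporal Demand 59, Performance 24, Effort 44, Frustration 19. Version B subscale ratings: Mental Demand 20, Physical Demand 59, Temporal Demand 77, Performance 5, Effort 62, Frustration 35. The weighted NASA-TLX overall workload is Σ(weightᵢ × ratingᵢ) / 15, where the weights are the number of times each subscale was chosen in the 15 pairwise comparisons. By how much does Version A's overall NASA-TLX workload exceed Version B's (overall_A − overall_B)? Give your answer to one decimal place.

Version A weighted sum = 4·46 + 2·49 + 0·59 + 1·24 + 5·44 + 3·19 = 184 + 98 + 0 + 24 + 220 + 57 = 583; overall_A = 583/15 = 38.8667.
Version B weighted sum = 4·20 + 2·59 + 0·77 + 1·5 + 5·62 + 3·35 = 80 + 118 + 0 + 5 + 310 + 105 = 618; overall_B = 618/15 = 41.2000.
Difference = 38.8667 − 41.2000 = -2.3333 ≈ -2.3.

-2.3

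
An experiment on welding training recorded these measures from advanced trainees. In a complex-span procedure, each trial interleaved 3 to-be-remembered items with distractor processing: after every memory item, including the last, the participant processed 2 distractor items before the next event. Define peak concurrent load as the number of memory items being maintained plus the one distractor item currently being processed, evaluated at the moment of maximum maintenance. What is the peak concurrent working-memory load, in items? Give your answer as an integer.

Maintenance is greatest during the distractor(s) after memory item 3: all 3 memory items are being held.
One distractor item is concurrently being processed.
Peak concurrent load = 3 + 1 = 4 items.

4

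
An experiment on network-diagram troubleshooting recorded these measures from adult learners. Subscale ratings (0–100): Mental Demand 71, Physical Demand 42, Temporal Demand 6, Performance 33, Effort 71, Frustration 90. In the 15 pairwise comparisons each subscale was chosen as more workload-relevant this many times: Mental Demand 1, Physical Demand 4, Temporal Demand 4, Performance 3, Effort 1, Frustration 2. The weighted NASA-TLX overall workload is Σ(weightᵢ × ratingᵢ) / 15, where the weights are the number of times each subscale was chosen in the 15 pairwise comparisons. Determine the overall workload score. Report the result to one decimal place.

40.9

The tallies are the weights (they sum to 15).
Weighted sum = 1·71 + 4·42 + 4·6 + 3·33 + 1·71 + 2·90
            = 71 + 168 + 24 + 99 + 71 + 180 = 613.
Overall workload = 613 / 15 = 40.8667 ≈ 40.9.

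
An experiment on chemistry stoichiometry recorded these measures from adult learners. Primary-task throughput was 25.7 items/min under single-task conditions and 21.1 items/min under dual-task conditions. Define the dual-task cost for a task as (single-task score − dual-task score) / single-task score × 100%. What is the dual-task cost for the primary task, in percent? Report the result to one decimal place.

Cost = (25.7 − 21.1) / 25.7 × 100%
     = 4.6000 / 25.7 × 100% = 17.8988%.
≈ 17.9%.

17.9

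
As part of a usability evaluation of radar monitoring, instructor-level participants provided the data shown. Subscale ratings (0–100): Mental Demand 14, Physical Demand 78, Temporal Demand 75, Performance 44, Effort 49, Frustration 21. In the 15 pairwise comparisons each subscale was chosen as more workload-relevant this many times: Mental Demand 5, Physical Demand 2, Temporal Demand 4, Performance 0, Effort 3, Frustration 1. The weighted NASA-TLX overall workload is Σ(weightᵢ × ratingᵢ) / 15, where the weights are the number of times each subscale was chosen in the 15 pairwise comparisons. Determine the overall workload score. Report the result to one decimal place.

46.3

The tallies are the weights (they sum to 15).
Weighted sum = 5·14 + 2·78 + 4·75 + 0·44 + 3·49 + 1·21
            = 70 + 156 + 300 + 0 + 147 + 21 = 694.
Overall workload = 694 / 15 = 46.2667 ≈ 46.3.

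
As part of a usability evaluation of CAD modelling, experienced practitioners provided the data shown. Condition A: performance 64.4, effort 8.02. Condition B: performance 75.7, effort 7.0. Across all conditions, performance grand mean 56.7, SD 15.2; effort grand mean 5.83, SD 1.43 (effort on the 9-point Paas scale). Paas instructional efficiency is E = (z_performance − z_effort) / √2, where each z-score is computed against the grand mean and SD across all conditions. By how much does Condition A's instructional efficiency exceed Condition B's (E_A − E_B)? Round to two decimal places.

-1.03

Condition A: z_P = (64.4 − 56.7)/15.2 = 0.5066; z_E = (8.02 − 5.83)/1.43 = 1.5315; E_A = (0.5066 − 1.5315)/√2 = -0.7247.
Condition B: z_P = (75.7 − 56.7)/15.2 = 1.2500; z_E = (7.0 − 5.83)/1.43 = 0.8182; E_B = (1.2500 − 0.8182)/√2 = 0.3053.
E_A − E_B = -0.7247 − 0.3053 = -1.0300 ≈ -1.03.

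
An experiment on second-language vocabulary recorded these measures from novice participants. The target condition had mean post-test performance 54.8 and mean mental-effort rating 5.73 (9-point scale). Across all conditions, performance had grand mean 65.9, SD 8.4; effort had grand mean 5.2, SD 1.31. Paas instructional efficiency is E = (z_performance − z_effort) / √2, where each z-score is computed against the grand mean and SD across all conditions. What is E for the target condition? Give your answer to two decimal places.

-1.22

z_performance = (54.8 − 65.9) / 8.4 = -11.1000 / 8.4 = -1.3214.
z_effort = (5.73 − 5.2) / 1.31 = 0.5300 / 1.31 = 0.4046.
z_P − z_E = -1.3214 − 0.4046 = -1.7260.
E = -1.7260 / √2 = -1.7260 / 1.41421 = -1.2205 ≈ -1.22.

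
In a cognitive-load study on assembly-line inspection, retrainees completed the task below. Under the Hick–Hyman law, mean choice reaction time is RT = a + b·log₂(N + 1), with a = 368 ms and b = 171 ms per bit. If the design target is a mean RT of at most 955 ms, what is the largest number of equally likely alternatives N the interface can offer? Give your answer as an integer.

Set 368 + 171·log₂(N + 1) ≤ 955.
log₂(N + 1) ≤ (955 − 368) / 171 = 3.4327.
N + 1 ≤ 2^3.4327 = 10.7981.
N ≤ 9.7981, so the largest integer N is 9.

9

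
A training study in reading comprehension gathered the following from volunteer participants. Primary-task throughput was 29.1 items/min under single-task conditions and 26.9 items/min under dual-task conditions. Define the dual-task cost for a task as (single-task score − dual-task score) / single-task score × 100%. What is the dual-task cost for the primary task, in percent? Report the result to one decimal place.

7.6

Cost = (29.1 − 26.9) / 29.1 × 100%
     = 2.2000 / 29.1 × 100% = 7.5601%.
≈ 7.6%.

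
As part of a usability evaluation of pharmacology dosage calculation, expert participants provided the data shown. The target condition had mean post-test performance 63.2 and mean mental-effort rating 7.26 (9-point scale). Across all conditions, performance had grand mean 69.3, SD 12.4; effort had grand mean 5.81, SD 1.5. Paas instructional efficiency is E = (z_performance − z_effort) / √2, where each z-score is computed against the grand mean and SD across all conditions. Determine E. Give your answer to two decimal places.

-1.03

z_performance = (63.2 − 69.3) / 12.4 = -6.1000 / 12.4 = -0.4919.
z_effort = (7.26 − 5.81) / 1.5 = 1.4500 / 1.5 = 0.9667.
z_P − z_E = -0.4919 − 0.9667 = -1.4586.
E = -1.4586 / √2 = -1.4586 / 1.41421 = -1.0314 ≈ -1.03.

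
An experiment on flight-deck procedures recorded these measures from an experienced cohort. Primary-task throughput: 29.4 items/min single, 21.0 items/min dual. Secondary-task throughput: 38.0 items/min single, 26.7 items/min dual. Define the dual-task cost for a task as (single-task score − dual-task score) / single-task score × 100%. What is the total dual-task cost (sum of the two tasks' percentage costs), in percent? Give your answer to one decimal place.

Primary cost = (29.4 − 21.0) / 29.4 × 100% = 28.5714%.
Secondary cost = (38.0 − 26.7) / 38.0 × 100% = 29.7368%.
Total = 28.5714% + 29.7368% = 58.3082% ≈ 58.3%.

58.3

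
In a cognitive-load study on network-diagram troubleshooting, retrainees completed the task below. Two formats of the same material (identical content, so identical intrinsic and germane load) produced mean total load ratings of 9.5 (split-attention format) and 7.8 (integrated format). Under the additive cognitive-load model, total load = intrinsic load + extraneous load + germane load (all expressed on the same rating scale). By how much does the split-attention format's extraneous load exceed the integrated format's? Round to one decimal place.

1.7

Intrinsic and germane load are equal across formats, so the difference in total load equals the difference in extraneous load.
Extraneous-load difference = 9.5 − 7.8 = 1.7.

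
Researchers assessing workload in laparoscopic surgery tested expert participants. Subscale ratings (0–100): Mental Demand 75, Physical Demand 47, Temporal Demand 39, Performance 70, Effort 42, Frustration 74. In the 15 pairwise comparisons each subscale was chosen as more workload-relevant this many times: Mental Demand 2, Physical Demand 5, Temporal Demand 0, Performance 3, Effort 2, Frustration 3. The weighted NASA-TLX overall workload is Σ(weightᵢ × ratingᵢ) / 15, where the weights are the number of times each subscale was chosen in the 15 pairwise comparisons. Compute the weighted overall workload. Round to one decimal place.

The tallies are the weights (they sum to 15).
Weighted sum = 2·75 + 5·47 + 0·39 + 3·70 + 2·42 + 3·74
            = 150 + 235 + 0 + 210 + 84 + 222 = 901.
Overall workload = 901 / 15 = 60.0667 ≈ 60.1.

60.1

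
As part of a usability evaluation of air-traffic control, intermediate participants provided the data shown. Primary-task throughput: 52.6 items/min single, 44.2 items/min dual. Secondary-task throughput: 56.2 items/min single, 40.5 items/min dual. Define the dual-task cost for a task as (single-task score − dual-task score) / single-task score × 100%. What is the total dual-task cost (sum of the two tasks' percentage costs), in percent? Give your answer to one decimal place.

43.9

Primary cost = (52.6 − 44.2) / 52.6 × 100% = 15.9696%.
Secondary cost = (56.2 − 40.5) / 56.2 × 100% = 27.9359%.
Total = 15.9696% + 27.9359% = 43.9055% ≈ 43.9%.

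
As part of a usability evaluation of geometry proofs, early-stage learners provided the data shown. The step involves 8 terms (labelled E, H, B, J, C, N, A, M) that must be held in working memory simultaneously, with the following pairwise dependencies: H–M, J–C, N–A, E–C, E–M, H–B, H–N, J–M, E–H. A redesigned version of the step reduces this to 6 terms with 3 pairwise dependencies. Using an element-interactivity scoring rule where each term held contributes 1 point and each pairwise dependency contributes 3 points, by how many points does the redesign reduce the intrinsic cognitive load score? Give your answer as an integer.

Original: 8 × 1 + 9 × 3 = 8 + 27 = 35.
Redesigned: 6 × 1 + 3 × 3 = 6 + 9 = 15.
Reduction = 35 − 15 = 20.

20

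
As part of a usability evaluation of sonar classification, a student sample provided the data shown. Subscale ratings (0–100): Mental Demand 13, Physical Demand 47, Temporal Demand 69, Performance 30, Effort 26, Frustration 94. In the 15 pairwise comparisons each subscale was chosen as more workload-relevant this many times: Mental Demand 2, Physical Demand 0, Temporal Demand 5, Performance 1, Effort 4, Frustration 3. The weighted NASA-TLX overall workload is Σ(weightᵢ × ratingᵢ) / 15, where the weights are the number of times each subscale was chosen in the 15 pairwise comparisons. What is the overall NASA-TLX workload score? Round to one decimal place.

52.5

The tallies are the weights (they sum to 15).
Weighted sum = 2·13 + 0·47 + 5·69 + 1·30 + 4·26 + 3·94
            = 26 + 0 + 345 + 30 + 104 + 282 = 787.
Overall workload = 787 / 15 = 52.4667 ≈ 52.5.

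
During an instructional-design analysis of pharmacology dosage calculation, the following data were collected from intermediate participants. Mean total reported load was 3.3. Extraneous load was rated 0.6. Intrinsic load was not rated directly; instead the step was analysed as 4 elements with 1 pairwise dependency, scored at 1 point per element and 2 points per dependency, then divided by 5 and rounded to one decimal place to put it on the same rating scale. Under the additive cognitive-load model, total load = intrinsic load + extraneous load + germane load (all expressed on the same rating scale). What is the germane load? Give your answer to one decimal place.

1.5

Intrinsic (element-interactivity): (4 × 1 + 1 × 2) / 5 = 6 / 5 = 1.2000 → 1.2.
germane load = total − intrinsic − extraneous
             = 3.3 − 1.2 − 0.6 = 1.5.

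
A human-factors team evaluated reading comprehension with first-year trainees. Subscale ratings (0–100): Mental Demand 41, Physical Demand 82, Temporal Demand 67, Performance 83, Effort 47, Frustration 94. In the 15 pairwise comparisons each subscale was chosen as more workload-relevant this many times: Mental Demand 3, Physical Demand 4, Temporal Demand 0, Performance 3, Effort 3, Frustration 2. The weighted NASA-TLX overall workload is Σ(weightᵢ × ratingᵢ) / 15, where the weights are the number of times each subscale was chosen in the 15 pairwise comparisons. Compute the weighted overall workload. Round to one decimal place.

68.6

The tallies are the weights (they sum to 15).
Weighted sum = 3·41 + 4·82 + 0·67 + 3·83 + 3·47 + 2·94
            = 123 + 328 + 0 + 249 + 141 + 188 = 1029.
Overall workload = 1029 / 15 = 68.6000 ≈ 68.6.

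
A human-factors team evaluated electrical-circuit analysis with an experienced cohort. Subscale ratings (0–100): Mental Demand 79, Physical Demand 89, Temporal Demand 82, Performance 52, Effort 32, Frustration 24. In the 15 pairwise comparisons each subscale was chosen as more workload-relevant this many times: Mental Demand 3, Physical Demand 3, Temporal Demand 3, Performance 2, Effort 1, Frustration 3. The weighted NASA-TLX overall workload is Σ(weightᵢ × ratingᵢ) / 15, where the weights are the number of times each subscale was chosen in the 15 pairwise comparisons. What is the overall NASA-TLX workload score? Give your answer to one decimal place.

63.9

The tallies are the weights (they sum to 15).
Weighted sum = 3·79 + 3·89 + 3·82 + 2·52 + 1·32 + 3·24
            = 237 + 267 + 246 + 104 + 32 + 72 = 958.
Overall workload = 958 / 15 = 63.8667 ≈ 63.9.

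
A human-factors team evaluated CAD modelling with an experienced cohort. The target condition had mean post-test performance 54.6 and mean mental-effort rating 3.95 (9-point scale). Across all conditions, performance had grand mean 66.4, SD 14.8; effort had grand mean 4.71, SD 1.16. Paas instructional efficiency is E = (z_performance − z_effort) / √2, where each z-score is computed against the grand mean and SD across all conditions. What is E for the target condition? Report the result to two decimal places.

-0.10

z_performance = (54.6 − 66.4) / 14.8 = -11.8000 / 14.8 = -0.7973.
z_effort = (3.95 − 4.71) / 1.16 = -0.7600 / 1.16 = -0.6552.
z_P − z_E = -0.7973 − (-0.6552) = -0.1421.
E = -0.1421 / √2 = -0.1421 / 1.41421 = -0.1005 ≈ -0.10.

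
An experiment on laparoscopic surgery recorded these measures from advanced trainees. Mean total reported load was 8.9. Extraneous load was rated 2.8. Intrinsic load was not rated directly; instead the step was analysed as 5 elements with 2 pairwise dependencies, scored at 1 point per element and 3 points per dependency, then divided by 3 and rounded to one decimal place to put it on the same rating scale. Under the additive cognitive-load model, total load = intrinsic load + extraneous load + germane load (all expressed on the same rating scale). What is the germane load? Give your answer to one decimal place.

Intrinsic (element-interactivity): (5 × 1 + 2 × 3) / 3 = 11 / 3 = 3.6667 → 3.7.
germane load = total − intrinsic − extraneous
             = 8.9 − 3.7 − 2.8 = 2.4.

2.4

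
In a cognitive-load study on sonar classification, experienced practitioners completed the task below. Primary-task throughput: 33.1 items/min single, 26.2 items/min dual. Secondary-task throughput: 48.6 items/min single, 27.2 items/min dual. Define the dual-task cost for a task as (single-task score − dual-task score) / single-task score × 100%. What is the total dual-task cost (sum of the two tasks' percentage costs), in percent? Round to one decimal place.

Primary cost = (33.1 − 26.2) / 33.1 × 100% = 20.8459%.
Secondary cost = (48.6 − 27.2) / 48.6 × 100% = 44.0329%.
Total = 20.8459% + 44.0329% = 64.8788% ≈ 64.9%.

64.9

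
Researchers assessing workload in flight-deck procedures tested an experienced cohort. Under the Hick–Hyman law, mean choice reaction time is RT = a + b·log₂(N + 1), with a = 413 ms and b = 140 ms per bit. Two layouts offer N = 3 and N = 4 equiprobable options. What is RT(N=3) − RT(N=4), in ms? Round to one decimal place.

RT(3) = 413 + 140·log₂(4) = 413 + 140·2.0000 = 693.0000 ms.
RT(4) = 413 + 140·log₂(5) = 413 + 140·2.3219 = 738.0660 ms.
Difference = 693.0000 − 738.0660 = -45.0660 ≈ -45.1 ms.

-45.1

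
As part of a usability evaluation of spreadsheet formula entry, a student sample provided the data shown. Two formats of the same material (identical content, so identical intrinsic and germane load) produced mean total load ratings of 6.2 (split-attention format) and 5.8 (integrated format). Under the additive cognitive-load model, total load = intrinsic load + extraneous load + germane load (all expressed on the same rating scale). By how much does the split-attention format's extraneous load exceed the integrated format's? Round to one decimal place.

0.4

Intrinsic and germane load are equal across formats, so the difference in total load equals the difference in extraneous load.
Extraneous-load difference = 6.2 − 5.8 = 0.4.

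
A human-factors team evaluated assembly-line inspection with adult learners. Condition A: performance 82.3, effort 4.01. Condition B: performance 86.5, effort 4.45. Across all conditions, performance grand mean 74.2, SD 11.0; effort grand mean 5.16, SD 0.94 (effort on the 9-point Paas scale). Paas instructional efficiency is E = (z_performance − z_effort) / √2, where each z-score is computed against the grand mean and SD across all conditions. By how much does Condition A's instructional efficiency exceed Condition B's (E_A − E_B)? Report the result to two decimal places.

0.06

Condition A: z_P = (82.3 − 74.2)/11.0 = 0.7364; z_E = (4.01 − 5.16)/0.94 = -1.2234; E_A = (0.7364 − (-1.2234))/√2 = 1.3858.
Condition B: z_P = (86.5 − 74.2)/11.0 = 1.1182; z_E = (4.45 − 5.16)/0.94 = -0.7553; E_B = (1.1182 − (-0.7553))/√2 = 1.3248.
E_A − E_B = 1.3858 − 1.3248 = 0.0610 ≈ 0.06.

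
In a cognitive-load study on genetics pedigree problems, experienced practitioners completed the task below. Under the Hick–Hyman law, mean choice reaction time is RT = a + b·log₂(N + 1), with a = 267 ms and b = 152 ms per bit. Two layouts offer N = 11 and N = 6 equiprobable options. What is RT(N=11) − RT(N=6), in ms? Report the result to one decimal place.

RT(11) = 267 + 152·log₂(12) = 267 + 152·3.5850 = 811.9200 ms.
RT(6) = 267 + 152·log₂(7) = 267 + 152·2.8074 = 693.7248 ms.
Difference = 811.9200 − 693.7248 = 118.1952 ≈ 118.2 ms.

118.2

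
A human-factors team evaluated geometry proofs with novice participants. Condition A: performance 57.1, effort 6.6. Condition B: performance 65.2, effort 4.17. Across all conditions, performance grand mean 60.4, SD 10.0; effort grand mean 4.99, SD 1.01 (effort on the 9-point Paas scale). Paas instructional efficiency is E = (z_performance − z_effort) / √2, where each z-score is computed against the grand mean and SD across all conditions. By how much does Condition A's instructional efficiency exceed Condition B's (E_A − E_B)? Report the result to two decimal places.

Condition A: z_P = (57.1 − 60.4)/10.0 = -0.3300; z_E = (6.6 − 4.99)/1.01 = 1.5941; E_A = (-0.3300 − 1.5941)/√2 = -1.3605.
Condition B: z_P = (65.2 − 60.4)/10.0 = 0.4800; z_E = (4.17 − 4.99)/1.01 = -0.8119; E_B = (0.4800 − (-0.8119))/√2 = 0.9135.
E_A − E_B = -1.3605 − 0.9135 = -2.2740 ≈ -2.27.

-2.27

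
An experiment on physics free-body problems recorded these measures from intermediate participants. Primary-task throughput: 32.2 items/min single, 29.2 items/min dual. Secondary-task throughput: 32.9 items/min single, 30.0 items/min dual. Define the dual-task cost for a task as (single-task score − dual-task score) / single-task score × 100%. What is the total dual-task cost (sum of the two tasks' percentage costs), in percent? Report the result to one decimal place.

18.1

Primary cost = (32.2 − 29.2) / 32.2 × 100% = 9.3168%.
Secondary cost = (32.9 − 30.0) / 32.9 × 100% = 8.8146%.
Total = 9.3168% + 8.8146% = 18.1314% ≈ 18.1%.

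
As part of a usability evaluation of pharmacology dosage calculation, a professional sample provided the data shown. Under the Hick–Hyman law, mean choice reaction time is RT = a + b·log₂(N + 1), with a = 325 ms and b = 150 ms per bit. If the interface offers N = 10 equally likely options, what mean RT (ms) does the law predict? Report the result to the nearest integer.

log₂(10 + 1) = log₂(11) = 3.4594.
RT = 325 + 150 × 3.4594 = 325 + 518.9100 = 843.9100 ms.
≈ 844 ms.

844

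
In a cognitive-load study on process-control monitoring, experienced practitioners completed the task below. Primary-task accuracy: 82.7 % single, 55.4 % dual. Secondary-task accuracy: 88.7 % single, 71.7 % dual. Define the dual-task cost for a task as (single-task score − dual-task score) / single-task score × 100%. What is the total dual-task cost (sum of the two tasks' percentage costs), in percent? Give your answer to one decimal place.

52.2

Primary cost = (82.7 − 55.4) / 82.7 × 100% = 33.0109%.
Secondary cost = (88.7 − 71.7) / 88.7 × 100% = 19.1657%.
Total = 33.0109% + 19.1657% = 52.1766% ≈ 52.2%.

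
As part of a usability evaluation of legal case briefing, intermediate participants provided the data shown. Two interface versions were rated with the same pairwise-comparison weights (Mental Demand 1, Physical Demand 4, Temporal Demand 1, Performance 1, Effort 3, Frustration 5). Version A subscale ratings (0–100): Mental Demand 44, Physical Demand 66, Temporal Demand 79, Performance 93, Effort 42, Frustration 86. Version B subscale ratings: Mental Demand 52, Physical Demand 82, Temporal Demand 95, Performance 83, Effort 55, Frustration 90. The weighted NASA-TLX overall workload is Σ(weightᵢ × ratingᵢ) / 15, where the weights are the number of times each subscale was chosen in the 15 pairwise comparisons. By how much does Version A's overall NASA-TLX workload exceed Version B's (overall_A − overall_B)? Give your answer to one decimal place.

-9.1

Version A weighted sum = 1·44 + 4·66 + 1·79 + 1·93 + 3·42 + 5·86 = 44 + 264 + 79 + 93 + 126 + 430 = 1036; overall_A = 1036/15 = 69.0667.
Version B weighted sum = 1·52 + 4·82 + 1·95 + 1·83 + 3·55 + 5·90 = 52 + 328 + 95 + 83 + 165 + 450 = 1173; overall_B = 1173/15 = 78.2000.
Difference = 69.0667 − 78.2000 = -9.1333 ≈ -9.1.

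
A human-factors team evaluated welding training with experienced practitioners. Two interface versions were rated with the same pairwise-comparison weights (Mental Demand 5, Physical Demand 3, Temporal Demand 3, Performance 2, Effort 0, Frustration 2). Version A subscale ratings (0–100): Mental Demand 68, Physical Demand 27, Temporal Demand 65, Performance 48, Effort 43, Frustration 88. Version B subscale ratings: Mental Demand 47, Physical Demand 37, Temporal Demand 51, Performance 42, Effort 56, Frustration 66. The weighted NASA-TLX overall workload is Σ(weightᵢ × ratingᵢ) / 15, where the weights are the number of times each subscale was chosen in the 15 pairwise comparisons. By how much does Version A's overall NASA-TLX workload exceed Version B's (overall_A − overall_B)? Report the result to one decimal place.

11.5

Version A weighted sum = 5·68 + 3·27 + 3·65 + 2·48 + 0·43 + 2·88 = 340 + 81 + 195 + 96 + 0 + 176 = 888; overall_A = 888/15 = 59.2000.
Version B weighted sum = 5·47 + 3·37 + 3·51 + 2·42 + 0·56 + 2·66 = 235 + 111 + 153 + 84 + 0 + 132 = 715; overall_B = 715/15 = 47.6667.
Difference = 59.2000 − 47.6667 = 11.5333 ≈ 11.5.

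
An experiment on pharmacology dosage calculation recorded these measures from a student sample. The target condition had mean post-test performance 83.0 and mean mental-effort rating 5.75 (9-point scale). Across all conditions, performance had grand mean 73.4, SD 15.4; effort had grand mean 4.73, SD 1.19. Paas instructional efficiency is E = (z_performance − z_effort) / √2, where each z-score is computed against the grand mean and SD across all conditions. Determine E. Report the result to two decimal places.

z_performance = (83.0 − 73.4) / 15.4 = 9.6000 / 15.4 = 0.6234.
z_effort = (5.75 − 4.73) / 1.19 = 1.0200 / 1.19 = 0.8571.
z_P − z_E = 0.6234 − 0.8571 = -0.2337.
E = -0.2337 / √2 = -0.2337 / 1.41421 = -0.1653 ≈ -0.17.

-0.17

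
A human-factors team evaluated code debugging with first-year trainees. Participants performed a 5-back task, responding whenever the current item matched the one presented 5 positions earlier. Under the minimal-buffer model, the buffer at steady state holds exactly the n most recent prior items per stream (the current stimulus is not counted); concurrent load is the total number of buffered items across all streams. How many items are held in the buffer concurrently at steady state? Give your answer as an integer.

The buffer holds the 5 most recent prior items.
Steady-state concurrent load = 5 items.

5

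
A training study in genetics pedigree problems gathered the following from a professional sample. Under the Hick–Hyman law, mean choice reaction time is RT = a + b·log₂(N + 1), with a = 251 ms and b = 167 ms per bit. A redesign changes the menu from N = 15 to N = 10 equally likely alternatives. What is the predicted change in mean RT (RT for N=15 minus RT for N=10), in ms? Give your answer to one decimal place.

90.3

RT(15) = 251 + 167·log₂(16) = 251 + 167·4.0000 = 919.0000 ms.
RT(10) = 251 + 167·log₂(11) = 251 + 167·3.4594 = 828.7198 ms.
Difference = 919.0000 − 828.7198 = 90.2802 ≈ 90.3 ms.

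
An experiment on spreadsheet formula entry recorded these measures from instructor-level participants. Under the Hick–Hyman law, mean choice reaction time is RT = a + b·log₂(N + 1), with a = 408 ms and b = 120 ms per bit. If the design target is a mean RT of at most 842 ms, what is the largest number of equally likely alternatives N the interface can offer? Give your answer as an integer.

Set 408 + 120·log₂(N + 1) ≤ 842.
log₂(N + 1) ≤ (842 − 408) / 120 = 3.6167.
N + 1 ≤ 2^3.6167 = 12.2669.
N ≤ 11.2669, so the largest integer N is 11.

11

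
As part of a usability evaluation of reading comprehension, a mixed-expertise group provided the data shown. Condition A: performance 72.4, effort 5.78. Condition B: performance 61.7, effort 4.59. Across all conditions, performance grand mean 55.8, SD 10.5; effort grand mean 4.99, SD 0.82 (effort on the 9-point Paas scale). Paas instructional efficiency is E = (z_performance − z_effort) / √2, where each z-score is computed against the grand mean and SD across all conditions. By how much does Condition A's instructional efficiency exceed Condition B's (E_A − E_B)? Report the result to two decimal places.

-0.31

Condition A: z_P = (72.4 − 55.8)/10.5 = 1.5810; z_E = (5.78 − 4.99)/0.82 = 0.9634; E_A = (1.5810 − 0.9634)/√2 = 0.4367.
Condition B: z_P = (61.7 − 55.8)/10.5 = 0.5619; z_E = (4.59 − 4.99)/0.82 = -0.4878; E_B = (0.5619 − (-0.4878))/√2 = 0.7422.
E_A − E_B = 0.4367 − 0.7422 = -0.3055 ≈ -0.31.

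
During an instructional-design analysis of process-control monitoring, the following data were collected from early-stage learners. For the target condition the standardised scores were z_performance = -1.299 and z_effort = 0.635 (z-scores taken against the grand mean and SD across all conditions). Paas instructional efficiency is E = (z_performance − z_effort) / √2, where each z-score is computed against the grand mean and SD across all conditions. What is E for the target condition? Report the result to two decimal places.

z_P − z_E = -1.299 − 0.635 = -1.9340.
E = -1.9340 / √2 = -1.9340 / 1.41421 = -1.3675 ≈ -1.37.

-1.37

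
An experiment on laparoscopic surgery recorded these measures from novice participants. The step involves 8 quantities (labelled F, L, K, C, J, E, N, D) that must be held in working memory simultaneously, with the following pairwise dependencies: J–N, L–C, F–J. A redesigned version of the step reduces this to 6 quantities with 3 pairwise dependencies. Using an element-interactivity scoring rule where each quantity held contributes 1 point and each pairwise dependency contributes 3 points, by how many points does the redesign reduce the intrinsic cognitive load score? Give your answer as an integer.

Original: 8 × 1 + 3 × 3 = 8 + 9 = 17.
Redesigned: 6 × 1 + 3 × 3 = 6 + 9 = 15.
Reduction = 17 − 15 = 2.

2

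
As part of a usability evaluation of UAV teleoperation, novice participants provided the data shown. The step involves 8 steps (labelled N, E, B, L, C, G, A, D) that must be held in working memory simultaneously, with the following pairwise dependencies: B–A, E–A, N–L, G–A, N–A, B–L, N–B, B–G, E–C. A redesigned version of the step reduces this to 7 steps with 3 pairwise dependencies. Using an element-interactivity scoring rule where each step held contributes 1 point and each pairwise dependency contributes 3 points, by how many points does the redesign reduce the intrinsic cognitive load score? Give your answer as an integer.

Original: 8 × 1 + 9 × 3 = 8 + 27 = 35.
Redesigned: 7 × 1 + 3 × 3 = 7 + 9 = 16.
Reduction = 35 − 16 = 19.

19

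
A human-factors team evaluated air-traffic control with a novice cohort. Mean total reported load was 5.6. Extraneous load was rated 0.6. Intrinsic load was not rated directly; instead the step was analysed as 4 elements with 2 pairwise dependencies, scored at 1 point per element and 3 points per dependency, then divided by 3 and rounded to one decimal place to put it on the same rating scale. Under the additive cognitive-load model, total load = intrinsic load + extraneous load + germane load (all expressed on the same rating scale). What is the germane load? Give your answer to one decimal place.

1.7

Intrinsic (element-interactivity): (4 × 1 + 2 × 3) / 3 = 10 / 3 = 3.3333 → 3.3.
germane load = total − intrinsic − extraneous
             = 5.6 − 3.3 − 0.6 = 1.7.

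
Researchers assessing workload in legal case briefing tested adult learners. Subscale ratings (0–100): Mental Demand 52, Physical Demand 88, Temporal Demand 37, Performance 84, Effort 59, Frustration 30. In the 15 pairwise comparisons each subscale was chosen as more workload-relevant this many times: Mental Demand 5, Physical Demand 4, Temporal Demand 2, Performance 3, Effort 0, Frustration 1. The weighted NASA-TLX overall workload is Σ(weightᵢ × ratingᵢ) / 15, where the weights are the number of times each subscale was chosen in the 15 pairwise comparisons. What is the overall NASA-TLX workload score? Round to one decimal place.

The tallies are the weights (they sum to 15).
Weighted sum = 5·52 + 4·88 + 2·37 + 3·84 + 0·59 + 1·30
            = 260 + 352 + 74 + 252 + 0 + 30 = 968.
Overall workload = 968 / 15 = 64.5333 ≈ 64.5.

64.5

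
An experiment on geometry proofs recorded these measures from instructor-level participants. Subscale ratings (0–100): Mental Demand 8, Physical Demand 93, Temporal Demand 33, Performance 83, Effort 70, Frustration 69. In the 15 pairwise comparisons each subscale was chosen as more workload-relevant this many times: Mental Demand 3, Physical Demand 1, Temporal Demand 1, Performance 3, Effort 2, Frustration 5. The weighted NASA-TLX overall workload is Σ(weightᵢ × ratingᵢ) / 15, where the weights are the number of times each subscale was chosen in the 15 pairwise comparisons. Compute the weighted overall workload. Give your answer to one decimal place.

The tallies are the weights (they sum to 15).
Weighted sum = 3·8 + 1·93 + 1·33 + 3·83 + 2·70 + 5·69
            = 24 + 93 + 33 + 249 + 140 + 345 = 884.
Overall workload = 884 / 15 = 58.9333 ≈ 58.9.

58.9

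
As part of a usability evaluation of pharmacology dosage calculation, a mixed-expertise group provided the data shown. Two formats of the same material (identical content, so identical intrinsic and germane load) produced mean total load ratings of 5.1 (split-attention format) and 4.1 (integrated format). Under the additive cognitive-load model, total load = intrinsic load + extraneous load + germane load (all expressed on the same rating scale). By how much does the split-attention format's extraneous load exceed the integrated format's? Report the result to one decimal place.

Intrinsic and germane load are equal across formats, so the difference in total load equals the difference in extraneous load.
Extraneous-load difference = 5.1 − 4.1 = 1.0.

1.0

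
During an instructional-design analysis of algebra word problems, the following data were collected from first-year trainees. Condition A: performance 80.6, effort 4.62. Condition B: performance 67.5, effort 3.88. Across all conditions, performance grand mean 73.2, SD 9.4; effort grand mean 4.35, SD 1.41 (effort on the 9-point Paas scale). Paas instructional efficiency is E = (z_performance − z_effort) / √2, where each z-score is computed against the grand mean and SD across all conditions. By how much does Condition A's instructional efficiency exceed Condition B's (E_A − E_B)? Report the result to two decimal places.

Condition A: z_P = (80.6 − 73.2)/9.4 = 0.7872; z_E = (4.62 − 4.35)/1.41 = 0.1915; E_A = (0.7872 − 0.1915)/√2 = 0.4212.
Condition B: z_P = (67.5 − 73.2)/9.4 = -0.6064; z_E = (3.88 − 4.35)/1.41 = -0.3333; E_B = (-0.6064 − (-0.3333))/√2 = -0.1931.
E_A − E_B = 0.4212 − (-0.1931) = 0.6143 ≈ 0.61.

0.61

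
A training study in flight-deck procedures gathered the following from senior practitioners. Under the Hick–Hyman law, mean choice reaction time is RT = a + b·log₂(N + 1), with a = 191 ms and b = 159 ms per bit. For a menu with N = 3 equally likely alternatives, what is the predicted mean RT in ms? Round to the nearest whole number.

509

log₂(3 + 1) = log₂(4) = 2.0000.
RT = 191 + 159 × 2.0000 = 191 + 318.0000 = 509.0000 ms.
≈ 509 ms.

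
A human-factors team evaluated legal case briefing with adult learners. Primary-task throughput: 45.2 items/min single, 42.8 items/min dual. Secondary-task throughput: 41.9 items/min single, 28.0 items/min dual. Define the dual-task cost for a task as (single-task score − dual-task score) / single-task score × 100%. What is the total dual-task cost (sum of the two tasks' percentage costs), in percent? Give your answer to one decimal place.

Primary cost = (45.2 − 42.8) / 45.2 × 100% = 5.3097%.
Secondary cost = (41.9 − 28.0) / 41.9 × 100% = 33.1742%.
Total = 5.3097% + 33.1742% = 38.4839% ≈ 38.5%.

38.5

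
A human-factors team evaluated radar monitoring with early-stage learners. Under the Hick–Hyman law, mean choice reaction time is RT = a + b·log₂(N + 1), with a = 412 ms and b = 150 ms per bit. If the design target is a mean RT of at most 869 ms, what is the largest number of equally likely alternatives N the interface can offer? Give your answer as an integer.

7

Set 412 + 150·log₂(N + 1) ≤ 869.
log₂(N + 1) ≤ (869 − 412) / 150 = 3.0467.
N + 1 ≤ 2^3.0467 = 8.2632.
N ≤ 7.2632, so the largest integer N is 7.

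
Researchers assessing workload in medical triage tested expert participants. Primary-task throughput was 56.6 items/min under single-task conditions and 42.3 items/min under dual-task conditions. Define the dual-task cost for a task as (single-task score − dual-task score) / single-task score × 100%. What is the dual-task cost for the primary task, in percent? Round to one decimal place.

Cost = (56.6 − 42.3) / 56.6 × 100%
     = 14.3000 / 56.6 × 100% = 25.2650%.
≈ 25.3%.

25.3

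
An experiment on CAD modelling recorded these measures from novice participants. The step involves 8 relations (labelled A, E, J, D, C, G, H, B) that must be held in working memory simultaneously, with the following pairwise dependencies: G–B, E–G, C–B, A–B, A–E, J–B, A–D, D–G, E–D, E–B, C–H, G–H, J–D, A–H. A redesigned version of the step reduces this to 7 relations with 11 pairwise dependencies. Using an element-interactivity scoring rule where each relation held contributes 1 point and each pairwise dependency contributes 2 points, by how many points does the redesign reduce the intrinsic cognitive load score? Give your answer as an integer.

Original: 8 × 1 + 14 × 2 = 8 + 28 = 36.
Redesigned: 7 × 1 + 11 × 2 = 7 + 22 = 29.
Reduction = 36 − 29 = 7.

7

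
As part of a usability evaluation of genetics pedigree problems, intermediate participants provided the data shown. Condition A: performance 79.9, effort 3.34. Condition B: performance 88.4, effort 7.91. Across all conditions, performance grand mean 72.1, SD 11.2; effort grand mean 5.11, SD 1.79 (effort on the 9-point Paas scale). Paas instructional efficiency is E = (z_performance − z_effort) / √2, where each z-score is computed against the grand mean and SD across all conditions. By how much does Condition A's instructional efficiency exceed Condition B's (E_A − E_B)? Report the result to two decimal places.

Condition A: z_P = (79.9 − 72.1)/11.2 = 0.6964; z_E = (3.34 − 5.11)/1.79 = -0.9888; E_A = (0.6964 − (-0.9888))/√2 = 1.1916.
Condition B: z_P = (88.4 − 72.1)/11.2 = 1.4554; z_E = (7.91 − 5.11)/1.79 = 1.5642; E_B = (1.4554 − 1.5642)/√2 = -0.0769.
E_A − E_B = 1.1916 − (-0.0769) = 1.2685 ≈ 1.27.

1.27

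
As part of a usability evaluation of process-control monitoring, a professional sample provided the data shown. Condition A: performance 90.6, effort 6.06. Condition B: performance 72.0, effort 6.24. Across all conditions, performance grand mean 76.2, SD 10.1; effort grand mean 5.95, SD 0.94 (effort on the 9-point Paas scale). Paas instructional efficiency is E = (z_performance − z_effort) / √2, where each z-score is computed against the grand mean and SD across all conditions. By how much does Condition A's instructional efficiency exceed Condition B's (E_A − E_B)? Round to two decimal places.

1.44

Condition A: z_P = (90.6 − 76.2)/10.1 = 1.4257; z_E = (6.06 − 5.95)/0.94 = 0.1170; E_A = (1.4257 − 0.1170)/√2 = 0.9254.
Condition B: z_P = (72.0 − 76.2)/10.1 = -0.4158; z_E = (6.24 − 5.95)/0.94 = 0.3085; E_B = (-0.4158 − 0.3085)/√2 = -0.5122.
E_A − E_B = 0.9254 − (-0.5122) = 1.4376 ≈ 1.44.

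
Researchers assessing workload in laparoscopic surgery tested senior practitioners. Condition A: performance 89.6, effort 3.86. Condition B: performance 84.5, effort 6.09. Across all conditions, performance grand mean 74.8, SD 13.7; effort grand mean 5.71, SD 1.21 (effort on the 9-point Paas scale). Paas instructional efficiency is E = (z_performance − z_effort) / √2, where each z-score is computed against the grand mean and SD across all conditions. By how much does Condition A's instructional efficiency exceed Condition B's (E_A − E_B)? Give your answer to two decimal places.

1.57

Condition A: z_P = (89.6 − 74.8)/13.7 = 1.0803; z_E = (3.86 − 5.71)/1.21 = -1.5289; E_A = (1.0803 − (-1.5289))/√2 = 1.8450.
Condition B: z_P = (84.5 − 74.8)/13.7 = 0.7080; z_E = (6.09 − 5.71)/1.21 = 0.3140; E_B = (0.7080 − 0.3140)/√2 = 0.2786.
E_A − E_B = 1.8450 − 0.2786 = 1.5664 ≈ 1.57.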